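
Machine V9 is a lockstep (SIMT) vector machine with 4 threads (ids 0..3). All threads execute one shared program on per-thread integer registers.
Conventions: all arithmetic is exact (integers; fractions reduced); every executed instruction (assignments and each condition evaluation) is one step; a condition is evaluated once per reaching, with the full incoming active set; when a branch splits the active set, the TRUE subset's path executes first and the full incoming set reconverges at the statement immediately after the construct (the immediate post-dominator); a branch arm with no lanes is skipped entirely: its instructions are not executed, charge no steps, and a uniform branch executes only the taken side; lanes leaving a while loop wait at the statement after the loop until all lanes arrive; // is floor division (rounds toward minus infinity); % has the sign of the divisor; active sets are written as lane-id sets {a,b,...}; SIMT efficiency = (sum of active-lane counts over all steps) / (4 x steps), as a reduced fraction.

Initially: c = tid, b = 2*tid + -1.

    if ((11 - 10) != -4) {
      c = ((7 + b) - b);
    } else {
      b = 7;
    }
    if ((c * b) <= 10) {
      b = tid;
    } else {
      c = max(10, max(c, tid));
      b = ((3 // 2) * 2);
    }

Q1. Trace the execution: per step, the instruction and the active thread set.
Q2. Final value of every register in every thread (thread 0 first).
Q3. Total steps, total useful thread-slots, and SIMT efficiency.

step 0: eval ((11 - 10) != -4)       {0,1,2,3}
step 1: c <- ((7 + b) - b)           {0,1,2,3}
step 2: eval ((c * b) <= 10)         {0,1,2,3}
step 3: b <- tid                     {0,1}
step 4: c <- max(10, max(c, tid))    {2,3}
step 5: b <- ((3 // 2) * 2)          {2,3}

Answer: 6 steps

c: 7,7,10,10
b: 0,1,2,2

steps = 6; useful = 18; efficiency = 18/24 = 3/4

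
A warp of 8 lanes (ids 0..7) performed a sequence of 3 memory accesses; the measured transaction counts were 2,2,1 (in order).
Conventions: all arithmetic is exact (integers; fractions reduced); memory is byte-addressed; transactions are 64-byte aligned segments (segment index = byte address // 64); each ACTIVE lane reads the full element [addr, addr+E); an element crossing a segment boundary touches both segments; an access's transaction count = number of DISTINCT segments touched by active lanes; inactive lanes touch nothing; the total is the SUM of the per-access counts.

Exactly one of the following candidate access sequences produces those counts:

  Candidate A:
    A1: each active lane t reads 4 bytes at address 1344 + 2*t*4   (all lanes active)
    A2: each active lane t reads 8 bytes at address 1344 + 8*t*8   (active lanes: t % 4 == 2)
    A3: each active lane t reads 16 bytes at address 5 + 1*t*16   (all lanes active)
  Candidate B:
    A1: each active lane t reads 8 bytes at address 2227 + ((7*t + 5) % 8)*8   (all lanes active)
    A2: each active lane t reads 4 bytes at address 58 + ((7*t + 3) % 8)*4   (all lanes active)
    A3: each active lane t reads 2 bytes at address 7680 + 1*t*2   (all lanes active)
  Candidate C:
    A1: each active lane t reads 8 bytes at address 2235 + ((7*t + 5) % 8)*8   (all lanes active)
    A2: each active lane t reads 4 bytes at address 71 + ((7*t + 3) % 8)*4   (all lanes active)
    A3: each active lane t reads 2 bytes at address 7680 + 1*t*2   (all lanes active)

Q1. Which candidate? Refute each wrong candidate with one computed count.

A: A1 gives 1 transaction, not 2
C: A2 gives 1 transaction, not 2
B: all counts match (2,2,1)

Answer: B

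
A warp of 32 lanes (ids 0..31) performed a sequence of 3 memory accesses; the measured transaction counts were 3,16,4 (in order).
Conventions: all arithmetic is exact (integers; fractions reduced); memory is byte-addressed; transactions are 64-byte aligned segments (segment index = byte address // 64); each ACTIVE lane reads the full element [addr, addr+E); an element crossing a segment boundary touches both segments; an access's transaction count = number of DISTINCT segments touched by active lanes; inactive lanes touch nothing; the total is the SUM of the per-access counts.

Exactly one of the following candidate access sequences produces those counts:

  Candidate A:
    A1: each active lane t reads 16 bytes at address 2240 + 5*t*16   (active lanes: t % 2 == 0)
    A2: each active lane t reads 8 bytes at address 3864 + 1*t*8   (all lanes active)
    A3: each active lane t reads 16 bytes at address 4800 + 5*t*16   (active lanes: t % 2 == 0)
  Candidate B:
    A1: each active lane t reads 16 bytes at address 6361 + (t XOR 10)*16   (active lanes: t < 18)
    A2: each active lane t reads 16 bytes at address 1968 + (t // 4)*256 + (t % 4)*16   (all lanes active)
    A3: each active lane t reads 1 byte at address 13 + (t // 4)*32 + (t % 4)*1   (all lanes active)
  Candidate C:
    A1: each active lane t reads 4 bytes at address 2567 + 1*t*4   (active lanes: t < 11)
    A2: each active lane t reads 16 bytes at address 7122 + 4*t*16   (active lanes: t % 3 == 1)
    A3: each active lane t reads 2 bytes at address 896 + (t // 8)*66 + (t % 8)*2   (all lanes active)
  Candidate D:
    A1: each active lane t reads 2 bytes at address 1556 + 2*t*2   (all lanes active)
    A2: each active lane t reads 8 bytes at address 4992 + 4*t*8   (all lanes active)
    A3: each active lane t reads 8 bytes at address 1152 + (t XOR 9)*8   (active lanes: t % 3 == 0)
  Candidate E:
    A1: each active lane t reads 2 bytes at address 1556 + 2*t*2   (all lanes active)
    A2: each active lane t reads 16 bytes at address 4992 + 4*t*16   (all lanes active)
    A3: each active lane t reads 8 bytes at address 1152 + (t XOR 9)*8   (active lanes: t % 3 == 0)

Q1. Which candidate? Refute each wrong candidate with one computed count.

A: A1 gives 16 transactions, not 3
B: A1 gives 7 transactions, not 3
C: A1 gives 1 transaction, not 3
E: A2 gives 32 transactions, not 16
D: all counts match (3,16,4)

Answer: D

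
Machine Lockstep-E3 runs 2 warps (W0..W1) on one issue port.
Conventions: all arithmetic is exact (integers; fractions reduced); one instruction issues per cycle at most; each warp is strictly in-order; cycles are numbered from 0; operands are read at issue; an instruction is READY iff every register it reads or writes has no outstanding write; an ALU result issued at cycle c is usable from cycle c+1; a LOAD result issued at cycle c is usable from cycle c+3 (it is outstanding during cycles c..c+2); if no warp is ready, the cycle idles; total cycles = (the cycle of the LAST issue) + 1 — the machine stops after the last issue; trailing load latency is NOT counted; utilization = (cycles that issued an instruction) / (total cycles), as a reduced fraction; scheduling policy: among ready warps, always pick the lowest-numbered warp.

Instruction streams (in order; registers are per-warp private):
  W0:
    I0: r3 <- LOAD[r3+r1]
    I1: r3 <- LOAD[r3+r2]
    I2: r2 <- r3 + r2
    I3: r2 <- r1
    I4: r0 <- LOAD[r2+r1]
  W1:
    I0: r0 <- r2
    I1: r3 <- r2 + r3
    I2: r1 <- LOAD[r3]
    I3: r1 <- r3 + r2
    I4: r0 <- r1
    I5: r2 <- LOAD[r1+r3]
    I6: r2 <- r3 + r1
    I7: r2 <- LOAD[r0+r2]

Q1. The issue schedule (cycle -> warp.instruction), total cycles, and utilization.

cycle 0: W0.I0
cycle 1: W1.I0
cycle 2: W1.I1
cycle 3: W0.I1
cycle 4: W1.I2
cycle 5: idle
cycle 6: W0.I2
cycle 7: W0.I3
cycle 8: W0.I4
cycle 9: W1.I3
cycle 10: W1.I4
cycle 11: W1.I5
cycle 12: idle
cycle 13: idle
cycle 14: W1.I6
cycle 15: W1.I7

Answer: 16 cycles, utilization 13/16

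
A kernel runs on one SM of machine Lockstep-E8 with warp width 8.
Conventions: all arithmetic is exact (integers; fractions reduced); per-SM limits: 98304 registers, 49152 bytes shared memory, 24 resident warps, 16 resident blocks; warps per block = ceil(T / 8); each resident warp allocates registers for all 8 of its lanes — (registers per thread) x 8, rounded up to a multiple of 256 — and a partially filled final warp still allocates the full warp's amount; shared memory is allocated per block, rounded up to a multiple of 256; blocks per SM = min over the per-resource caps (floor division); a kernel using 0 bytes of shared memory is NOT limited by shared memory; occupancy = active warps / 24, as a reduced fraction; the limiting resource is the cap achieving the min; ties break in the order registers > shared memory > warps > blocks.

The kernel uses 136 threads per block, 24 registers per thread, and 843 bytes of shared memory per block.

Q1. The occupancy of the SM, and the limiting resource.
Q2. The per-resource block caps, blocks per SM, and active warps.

Answer: occupancy 17/24, limited by warps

registers: 22 blocks
shared memory: 48 blocks
warps: 1 block
blocks: 16 blocks

Answer: 1 block, 17 active warps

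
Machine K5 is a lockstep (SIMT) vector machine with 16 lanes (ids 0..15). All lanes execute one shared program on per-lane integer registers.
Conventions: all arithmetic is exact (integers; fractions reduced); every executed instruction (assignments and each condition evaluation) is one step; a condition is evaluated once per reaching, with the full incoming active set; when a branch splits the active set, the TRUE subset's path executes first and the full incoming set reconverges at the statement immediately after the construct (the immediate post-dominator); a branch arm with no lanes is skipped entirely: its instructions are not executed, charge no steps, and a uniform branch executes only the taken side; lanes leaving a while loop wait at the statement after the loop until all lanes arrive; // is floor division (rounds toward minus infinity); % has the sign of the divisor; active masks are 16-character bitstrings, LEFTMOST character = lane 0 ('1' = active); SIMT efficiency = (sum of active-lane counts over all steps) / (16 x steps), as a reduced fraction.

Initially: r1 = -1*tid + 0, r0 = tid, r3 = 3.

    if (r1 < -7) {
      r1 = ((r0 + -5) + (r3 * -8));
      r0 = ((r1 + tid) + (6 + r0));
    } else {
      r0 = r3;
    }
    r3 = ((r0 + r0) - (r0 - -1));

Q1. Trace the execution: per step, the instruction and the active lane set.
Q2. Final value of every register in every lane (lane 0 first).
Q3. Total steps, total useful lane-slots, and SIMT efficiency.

step 0: eval (r1 < -7)               1111111111111111
step 1: r1 <- ((r0 + -5) + (r3 * -8)) 0000000011111111
step 2: r0 <- ((r1 + tid) + (6 + r0)) 0000000011111111
step 3: r0 <- r3                     1111111100000000
step 4: r3 <- ((r0 + r0) - (r0 - -1)) 1111111111111111

Answer: 5 steps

r1: 0,-1,-2,-3,-4,-5,-6,-7,-21,-20,-19,-18,-17,-16,-15,-14
r0: 3,3,3,3,3,3,3,3,1,4,7,10,13,16,19,22
r3: 2,2,2,2,2,2,2,2,0,3,6,9,12,15,18,21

steps = 5; useful = 56; efficiency = 56/80 = 7/10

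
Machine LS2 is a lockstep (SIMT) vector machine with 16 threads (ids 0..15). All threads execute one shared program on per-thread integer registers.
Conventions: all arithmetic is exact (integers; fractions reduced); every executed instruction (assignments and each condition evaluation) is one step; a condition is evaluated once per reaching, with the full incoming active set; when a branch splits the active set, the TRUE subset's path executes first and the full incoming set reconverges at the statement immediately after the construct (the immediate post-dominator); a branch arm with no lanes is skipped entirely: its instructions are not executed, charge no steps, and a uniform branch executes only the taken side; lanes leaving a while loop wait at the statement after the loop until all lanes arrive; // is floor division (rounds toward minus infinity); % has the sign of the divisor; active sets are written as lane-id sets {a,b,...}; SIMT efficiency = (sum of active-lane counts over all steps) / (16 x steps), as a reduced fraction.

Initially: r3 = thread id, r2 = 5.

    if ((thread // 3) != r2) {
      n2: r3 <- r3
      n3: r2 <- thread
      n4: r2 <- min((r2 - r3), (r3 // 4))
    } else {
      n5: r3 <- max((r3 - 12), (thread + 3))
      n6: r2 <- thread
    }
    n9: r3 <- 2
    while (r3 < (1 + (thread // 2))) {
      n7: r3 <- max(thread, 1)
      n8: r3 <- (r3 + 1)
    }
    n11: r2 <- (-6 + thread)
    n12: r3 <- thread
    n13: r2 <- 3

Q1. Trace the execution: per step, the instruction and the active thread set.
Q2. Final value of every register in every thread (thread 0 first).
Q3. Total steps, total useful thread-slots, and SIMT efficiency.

step 0: eval ((thread // 3) != r2)   {0,1,2,3,4,5,6,7,8,9,10,11,12,13,14,15}
step 1: r3 <- r3                     {0,1,2,3,4,5,6,7,8,9,10,11,12,13,14}
step 2: r2 <- thread                 {0,1,2,3,4,5,6,7,8,9,10,11,12,13,14}
step 3: r2 <- min((r2 - r3), (r3 // 4)) {0,1,2,3,4,5,6,7,8,9,10,11,12,13,14}
step 4: r3 <- max((r3 - 12), (thread + 3)) {15}
step 5: r2 <- thread                 {15}
step 6: r3 <- 2                      {0,1,2,3,4,5,6,7,8,9,10,11,12,13,14,15}
step 7: eval (r3 < (1 + (thread // 2))) {0,1,2,3,4,5,6,7,8,9,10,11,12,13,14,15}
step 8: r3 <- max(thread, 1)         {4,5,6,7,8,9,10,11,12,13,14,15}
step 9: r3 <- (r3 + 1)               {4,5,6,7,8,9,10,11,12,13,14,15}
step 10: eval (r3 < (1 + (thread // 2))) {4,5,6,7,8,9,10,11,12,13,14,15}
step 11: r2 <- (-6 + thread)          {0,1,2,3,4,5,6,7,8,9,10,11,12,13,14,15}
step 12: r3 <- thread                 {0,1,2,3,4,5,6,7,8,9,10,11,12,13,14,15}
step 13: r2 <- 3                      {0,1,2,3,4,5,6,7,8,9,10,11,12,13,14,15}

Answer: 14 steps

r3: 0,1,2,3,4,5,6,7,8,9,10,11,12,13,14,15
r2: 3,3,3,3,3,3,3,3,3,3,3,3,3,3,3,3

steps = 14; useful = 179; efficiency = 179/224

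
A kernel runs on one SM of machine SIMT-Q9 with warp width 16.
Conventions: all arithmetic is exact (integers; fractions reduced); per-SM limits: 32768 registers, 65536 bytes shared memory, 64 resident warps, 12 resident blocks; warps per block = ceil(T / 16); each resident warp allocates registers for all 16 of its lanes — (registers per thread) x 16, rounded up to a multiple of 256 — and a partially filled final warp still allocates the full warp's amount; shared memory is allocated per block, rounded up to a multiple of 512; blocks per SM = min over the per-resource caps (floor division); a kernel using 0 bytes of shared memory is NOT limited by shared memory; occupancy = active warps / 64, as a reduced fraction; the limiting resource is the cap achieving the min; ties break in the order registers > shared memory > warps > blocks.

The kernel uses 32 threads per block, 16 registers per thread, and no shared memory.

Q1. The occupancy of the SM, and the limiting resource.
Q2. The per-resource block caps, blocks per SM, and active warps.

Answer: occupancy 3/8, limited by blocks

registers: 64 blocks
shared memory: no limit (kernel uses none)
warps: 32 blocks
blocks: 12 blocks

Answer: 12 blocks, 24 active warps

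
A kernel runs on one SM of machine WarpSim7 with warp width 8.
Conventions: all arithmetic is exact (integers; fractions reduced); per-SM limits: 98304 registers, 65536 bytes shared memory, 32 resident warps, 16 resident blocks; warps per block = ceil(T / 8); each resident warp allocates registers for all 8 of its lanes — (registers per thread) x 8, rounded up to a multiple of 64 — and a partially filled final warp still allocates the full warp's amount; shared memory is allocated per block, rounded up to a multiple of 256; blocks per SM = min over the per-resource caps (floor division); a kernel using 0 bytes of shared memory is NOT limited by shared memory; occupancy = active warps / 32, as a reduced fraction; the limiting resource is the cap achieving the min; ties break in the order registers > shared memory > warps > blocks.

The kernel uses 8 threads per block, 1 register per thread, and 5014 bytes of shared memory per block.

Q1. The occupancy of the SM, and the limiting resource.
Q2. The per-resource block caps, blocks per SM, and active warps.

Answer: occupancy 3/8, limited by shared memory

registers: 1536 blocks
shared memory: 12 blocks
warps: 32 blocks
blocks: 16 blocks

Answer: 12 blocks, 12 active warps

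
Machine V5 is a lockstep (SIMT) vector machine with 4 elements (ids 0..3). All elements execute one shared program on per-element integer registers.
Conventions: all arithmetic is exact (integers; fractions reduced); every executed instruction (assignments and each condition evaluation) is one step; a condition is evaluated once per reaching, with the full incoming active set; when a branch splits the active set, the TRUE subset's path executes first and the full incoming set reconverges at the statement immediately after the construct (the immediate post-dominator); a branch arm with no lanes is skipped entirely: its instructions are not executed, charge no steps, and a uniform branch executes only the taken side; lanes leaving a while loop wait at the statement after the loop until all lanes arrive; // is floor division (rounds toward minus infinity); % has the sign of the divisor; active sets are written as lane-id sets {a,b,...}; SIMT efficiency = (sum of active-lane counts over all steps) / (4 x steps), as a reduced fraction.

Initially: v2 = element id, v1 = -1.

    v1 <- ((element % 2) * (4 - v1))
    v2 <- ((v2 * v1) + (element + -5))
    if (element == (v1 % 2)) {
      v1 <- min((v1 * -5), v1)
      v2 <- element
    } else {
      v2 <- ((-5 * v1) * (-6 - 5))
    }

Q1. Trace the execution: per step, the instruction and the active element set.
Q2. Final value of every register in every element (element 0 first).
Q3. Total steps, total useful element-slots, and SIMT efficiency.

step 0: v1 <- ((element % 2) * (4 - v1)) {0,1,2,3}
step 1: v2 <- ((v2 * v1) + (element + -5)) {0,1,2,3}
step 2: eval (element == (v1 % 2))   {0,1,2,3}
step 3: v1 <- min((v1 * -5), v1)     {0,1}
step 4: v2 <- element                {0,1}
step 5: v2 <- ((-5 * v1) * (-6 - 5)) {2,3}

Answer: 6 steps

v2: 0,1,0,275
v1: 0,-25,0,5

steps = 6; useful = 18; efficiency = 18/24 = 3/4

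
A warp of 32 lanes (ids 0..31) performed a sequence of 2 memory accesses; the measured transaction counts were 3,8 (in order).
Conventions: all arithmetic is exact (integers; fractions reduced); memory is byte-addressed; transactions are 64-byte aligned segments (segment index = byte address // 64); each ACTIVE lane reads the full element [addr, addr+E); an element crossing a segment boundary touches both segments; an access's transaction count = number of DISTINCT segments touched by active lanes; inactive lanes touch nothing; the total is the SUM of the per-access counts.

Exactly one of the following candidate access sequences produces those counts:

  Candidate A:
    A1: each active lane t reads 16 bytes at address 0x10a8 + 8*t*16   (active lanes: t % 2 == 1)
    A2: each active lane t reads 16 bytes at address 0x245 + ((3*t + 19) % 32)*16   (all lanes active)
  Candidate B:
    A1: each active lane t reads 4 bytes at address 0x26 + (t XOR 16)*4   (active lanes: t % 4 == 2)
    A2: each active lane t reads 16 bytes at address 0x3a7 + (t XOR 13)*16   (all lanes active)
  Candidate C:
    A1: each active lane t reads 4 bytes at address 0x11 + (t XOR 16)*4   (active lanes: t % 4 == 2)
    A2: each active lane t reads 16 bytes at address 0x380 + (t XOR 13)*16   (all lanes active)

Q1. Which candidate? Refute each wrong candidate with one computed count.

A: A1 gives 16 transactions, not 3
B: A2 gives 9 transactions, not 8
C: all counts match (3,8)

Answer: C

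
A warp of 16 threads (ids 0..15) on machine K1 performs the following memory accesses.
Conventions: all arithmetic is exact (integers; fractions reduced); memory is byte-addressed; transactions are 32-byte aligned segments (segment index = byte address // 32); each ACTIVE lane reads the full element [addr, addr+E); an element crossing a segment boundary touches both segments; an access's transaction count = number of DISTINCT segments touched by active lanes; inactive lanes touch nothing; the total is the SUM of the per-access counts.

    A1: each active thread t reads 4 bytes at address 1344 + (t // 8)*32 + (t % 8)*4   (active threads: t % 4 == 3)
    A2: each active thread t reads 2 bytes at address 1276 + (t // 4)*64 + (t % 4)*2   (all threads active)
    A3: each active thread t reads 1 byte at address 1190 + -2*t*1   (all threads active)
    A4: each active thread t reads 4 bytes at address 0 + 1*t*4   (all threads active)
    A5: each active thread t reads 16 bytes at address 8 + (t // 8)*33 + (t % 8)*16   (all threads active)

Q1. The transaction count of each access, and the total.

A1: 2 transactions
A2: 8 transactions
A3: 2 transactions
A4: 2 transactions
A5: 6 transactions

Answer: 2,8,2,2,6; total 20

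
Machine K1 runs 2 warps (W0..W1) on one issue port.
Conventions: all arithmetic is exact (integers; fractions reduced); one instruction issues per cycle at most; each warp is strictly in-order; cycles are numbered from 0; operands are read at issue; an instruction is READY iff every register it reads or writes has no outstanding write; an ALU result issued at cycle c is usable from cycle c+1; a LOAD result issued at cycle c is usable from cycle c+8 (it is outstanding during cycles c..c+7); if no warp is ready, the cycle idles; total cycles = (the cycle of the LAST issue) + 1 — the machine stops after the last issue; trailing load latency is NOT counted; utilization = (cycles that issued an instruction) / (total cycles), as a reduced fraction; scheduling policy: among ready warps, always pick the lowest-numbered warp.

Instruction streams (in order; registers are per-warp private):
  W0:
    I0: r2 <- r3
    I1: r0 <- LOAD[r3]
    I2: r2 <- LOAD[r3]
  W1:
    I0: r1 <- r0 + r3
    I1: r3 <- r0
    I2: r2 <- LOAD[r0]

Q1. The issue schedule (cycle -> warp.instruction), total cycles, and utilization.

cycle 0: W0.I0
cycle 1: W0.I1
cycle 2: W0.I2
cycle 3: W1.I0
cycle 4: W1.I1
cycle 5: W1.I2

Answer: 6 cycles, utilization 1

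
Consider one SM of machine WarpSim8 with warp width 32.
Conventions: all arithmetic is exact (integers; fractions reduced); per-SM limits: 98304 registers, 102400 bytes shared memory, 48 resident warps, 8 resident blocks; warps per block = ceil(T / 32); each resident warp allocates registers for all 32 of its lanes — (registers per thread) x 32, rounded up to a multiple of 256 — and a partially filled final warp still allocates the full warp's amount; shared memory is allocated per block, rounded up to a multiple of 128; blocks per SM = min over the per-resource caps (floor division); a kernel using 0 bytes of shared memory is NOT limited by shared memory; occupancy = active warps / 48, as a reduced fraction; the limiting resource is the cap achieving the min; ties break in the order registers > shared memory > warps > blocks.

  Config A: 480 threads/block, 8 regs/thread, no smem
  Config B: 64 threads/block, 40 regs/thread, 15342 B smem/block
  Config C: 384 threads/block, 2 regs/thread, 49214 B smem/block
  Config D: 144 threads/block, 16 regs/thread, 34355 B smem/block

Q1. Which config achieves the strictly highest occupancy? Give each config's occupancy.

occupancies: A 15/16, B 1/4, C 1/2, D 5/24

Answer: A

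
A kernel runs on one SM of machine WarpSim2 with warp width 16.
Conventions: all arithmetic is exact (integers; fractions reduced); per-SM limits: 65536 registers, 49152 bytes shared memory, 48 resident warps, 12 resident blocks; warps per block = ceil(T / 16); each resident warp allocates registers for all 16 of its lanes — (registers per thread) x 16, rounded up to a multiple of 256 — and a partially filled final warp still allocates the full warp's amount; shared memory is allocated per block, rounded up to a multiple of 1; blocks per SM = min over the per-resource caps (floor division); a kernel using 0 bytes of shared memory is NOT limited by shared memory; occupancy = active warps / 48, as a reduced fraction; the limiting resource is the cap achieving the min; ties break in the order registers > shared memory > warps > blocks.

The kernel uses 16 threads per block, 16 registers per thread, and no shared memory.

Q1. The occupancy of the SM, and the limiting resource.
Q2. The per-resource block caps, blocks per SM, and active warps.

Answer: occupancy 1/4, limited by blocks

registers: 256 blocks
shared memory: no limit (kernel uses none)
warps: 48 blocks
blocks: 12 blocks

Answer: 12 blocks, 12 active warps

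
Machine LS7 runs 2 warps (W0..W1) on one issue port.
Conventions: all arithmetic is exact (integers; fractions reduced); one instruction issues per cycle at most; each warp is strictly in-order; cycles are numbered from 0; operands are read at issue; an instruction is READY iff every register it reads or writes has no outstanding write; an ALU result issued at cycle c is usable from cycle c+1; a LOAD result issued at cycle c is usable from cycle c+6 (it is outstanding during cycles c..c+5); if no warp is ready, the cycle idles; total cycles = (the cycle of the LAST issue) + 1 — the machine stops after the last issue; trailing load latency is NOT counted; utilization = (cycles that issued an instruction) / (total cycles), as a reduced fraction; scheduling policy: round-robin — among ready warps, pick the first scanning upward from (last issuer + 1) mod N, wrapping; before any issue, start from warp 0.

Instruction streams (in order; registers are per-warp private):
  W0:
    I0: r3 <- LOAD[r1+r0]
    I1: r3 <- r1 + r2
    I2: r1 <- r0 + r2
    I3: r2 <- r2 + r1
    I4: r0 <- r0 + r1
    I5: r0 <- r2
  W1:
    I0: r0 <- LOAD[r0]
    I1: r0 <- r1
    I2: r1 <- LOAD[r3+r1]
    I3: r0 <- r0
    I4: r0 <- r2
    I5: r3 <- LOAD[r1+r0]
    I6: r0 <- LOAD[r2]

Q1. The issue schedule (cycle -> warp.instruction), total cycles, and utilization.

cycle 0: W0.I0
cycle 1: W1.I0
cycle 2: idle
cycle 3: idle
cycle 4: idle
cycle 5: idle
cycle 6: W0.I1
cycle 7: W1.I1
cycle 8: W0.I2
cycle 9: W1.I2
cycle 10: W0.I3
cycle 11: W1.I3
cycle 12: W0.I4
cycle 13: W1.I4
cycle 14: W0.I5
cycle 15: W1.I5
cycle 16: W1.I6

Answer: 17 cycles, utilization 13/17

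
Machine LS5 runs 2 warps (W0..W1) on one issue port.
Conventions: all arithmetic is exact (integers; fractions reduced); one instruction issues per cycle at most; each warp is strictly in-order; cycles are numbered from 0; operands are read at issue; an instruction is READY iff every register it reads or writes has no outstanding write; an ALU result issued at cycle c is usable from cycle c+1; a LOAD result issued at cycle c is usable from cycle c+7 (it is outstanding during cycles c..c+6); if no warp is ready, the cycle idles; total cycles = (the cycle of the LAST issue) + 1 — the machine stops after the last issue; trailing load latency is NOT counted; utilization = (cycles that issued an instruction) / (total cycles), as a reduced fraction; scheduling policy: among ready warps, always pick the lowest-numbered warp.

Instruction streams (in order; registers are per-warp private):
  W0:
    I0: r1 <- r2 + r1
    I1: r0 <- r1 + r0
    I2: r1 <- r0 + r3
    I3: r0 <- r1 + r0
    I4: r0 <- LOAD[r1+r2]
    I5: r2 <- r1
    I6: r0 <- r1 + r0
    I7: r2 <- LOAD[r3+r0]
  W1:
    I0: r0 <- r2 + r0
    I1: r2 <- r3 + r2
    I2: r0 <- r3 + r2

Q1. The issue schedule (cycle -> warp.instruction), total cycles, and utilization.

cycle 0: W0.I0
cycle 1: W0.I1
cycle 2: W0.I2
cycle 3: W0.I3
cycle 4: W0.I4
cycle 5: W0.I5
cycle 6: W1.I0
cycle 7: W1.I1
cycle 8: W1.I2
cycle 9: idle
cycle 10: idle
cycle 11: W0.I6
cycle 12: W0.I7

Answer: 13 cycles, utilization 11/13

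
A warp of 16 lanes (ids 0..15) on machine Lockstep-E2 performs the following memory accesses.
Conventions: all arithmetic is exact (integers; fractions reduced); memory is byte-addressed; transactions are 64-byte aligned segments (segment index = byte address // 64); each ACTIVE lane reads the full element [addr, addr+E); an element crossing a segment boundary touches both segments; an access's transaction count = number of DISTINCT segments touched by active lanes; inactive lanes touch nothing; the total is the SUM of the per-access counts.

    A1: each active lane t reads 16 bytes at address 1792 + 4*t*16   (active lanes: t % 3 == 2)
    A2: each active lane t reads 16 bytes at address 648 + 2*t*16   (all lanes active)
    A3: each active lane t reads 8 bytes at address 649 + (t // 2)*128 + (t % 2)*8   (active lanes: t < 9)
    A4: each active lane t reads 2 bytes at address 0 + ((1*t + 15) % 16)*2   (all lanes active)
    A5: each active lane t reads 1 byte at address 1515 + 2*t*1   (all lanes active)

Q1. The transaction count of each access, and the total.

A1: 5 transactions
A2: 8 transactions
A3: 5 transactions
A4: 1 transaction
A5: 2 transactions

Answer: 5,8,5,1,2; total 21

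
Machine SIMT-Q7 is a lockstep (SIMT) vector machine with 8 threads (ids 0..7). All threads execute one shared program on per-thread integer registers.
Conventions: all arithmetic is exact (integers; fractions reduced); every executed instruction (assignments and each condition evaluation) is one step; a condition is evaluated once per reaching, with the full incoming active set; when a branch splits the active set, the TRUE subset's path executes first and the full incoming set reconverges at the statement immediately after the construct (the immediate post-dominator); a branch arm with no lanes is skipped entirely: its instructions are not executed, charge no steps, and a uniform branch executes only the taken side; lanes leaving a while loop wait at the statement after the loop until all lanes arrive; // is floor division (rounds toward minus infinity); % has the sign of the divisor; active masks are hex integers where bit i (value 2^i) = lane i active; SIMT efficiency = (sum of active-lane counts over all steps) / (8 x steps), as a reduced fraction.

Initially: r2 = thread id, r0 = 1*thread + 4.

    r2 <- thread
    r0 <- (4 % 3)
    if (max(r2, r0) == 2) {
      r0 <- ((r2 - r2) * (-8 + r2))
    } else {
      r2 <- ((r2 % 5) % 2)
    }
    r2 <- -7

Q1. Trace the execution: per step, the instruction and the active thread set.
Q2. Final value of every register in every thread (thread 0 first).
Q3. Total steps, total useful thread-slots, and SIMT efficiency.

step 0: r2 <- thread                 0xff
step 1: r0 <- (4 % 3)                0xff
step 2: eval (max(r2, r0) == 2)      0xff
step 3: r0 <- ((r2 - r2) * (-8 + r2)) 0x04
step 4: r2 <- ((r2 % 5) % 2)         0xfb
step 5: r2 <- -7                     0xff

Answer: 6 steps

r2: -7,-7,-7,-7,-7,-7,-7,-7
r0: 1,1,0,1,1,1,1,1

steps = 6; useful = 40; efficiency = 40/48 = 5/6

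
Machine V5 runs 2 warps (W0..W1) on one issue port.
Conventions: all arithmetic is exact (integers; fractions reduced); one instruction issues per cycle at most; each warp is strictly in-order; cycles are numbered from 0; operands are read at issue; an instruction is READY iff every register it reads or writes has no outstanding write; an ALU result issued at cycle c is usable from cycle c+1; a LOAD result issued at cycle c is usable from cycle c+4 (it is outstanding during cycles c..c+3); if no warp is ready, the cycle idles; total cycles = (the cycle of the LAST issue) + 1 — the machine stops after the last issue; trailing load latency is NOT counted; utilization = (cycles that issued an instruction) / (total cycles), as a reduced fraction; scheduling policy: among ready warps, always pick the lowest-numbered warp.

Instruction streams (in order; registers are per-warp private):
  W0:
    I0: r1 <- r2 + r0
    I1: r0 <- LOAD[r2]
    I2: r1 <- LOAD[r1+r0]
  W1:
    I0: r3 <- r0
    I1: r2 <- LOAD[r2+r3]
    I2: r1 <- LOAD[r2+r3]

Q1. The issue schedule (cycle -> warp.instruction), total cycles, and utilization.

cycle 0: W0.I0
cycle 1: W0.I1
cycle 2: W1.I0
cycle 3: W1.I1
cycle 4: idle
cycle 5: W0.I2
cycle 6: idle
cycle 7: W1.I2

Answer: 8 cycles, utilization 3/4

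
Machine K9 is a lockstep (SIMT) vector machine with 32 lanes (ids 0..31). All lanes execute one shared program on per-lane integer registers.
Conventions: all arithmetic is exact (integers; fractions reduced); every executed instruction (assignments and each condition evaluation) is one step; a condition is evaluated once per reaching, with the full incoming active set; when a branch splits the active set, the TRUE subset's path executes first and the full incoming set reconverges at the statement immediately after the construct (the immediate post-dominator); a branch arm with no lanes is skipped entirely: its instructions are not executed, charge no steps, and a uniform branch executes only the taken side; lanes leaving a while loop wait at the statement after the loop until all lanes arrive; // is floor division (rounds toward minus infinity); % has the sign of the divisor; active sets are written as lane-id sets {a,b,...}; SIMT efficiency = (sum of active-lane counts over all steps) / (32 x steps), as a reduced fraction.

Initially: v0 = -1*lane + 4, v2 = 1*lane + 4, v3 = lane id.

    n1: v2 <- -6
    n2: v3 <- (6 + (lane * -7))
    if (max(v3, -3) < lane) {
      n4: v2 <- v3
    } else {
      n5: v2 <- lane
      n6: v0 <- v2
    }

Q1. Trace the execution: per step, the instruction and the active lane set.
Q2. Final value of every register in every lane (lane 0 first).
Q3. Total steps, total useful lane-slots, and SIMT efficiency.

step 0: v2 <- -6                     {0,1,2,3,4,5,6,7,8,9,10,11,12,13,14,15,16,17,18,19,20,21,22,23,24,25,26,27,28,29,30,31}
step 1: v3 <- (6 + (lane * -7))      {0,1,2,3,4,5,6,7,8,9,10,11,12,13,14,15,16,17,18,19,20,21,22,23,24,25,26,27,28,29,30,31}
step 2: eval (max(v3, -3) < lane)    {0,1,2,3,4,5,6,7,8,9,10,11,12,13,14,15,16,17,18,19,20,21,22,23,24,25,26,27,28,29,30,31}
step 3: v2 <- v3                     {1,2,3,4,5,6,7,8,9,10,11,12,13,14,15,16,17,18,19,20,21,22,23,24,25,26,27,28,29,30,31}
step 4: v2 <- lane                   {0}
step 5: v0 <- v2                     {0}

Answer: 6 steps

v0: 0,3,2,1,0,-1,-2,-3,-4,-5,-6,-7,-8,-9,-10,-11,-12,-13,-14,-15,-16,-17,-18,-19,-20,-21,-22,-23,-24,-25,-26,-27
v2: 0,-1,-8,-15,-22,-29,-36,-43,-50,-57,-64,-71,-78,-85,-92,-99,-106,-113,-120,-127,-134,-141,-148,-155,-162,-169,-176,-183,-190,-197,-204,-211
v3: 6,-1,-8,-15,-22,-29,-36,-43,-50,-57,-64,-71,-78,-85,-92,-99,-106,-113,-120,-127,-134,-141,-148,-155,-162,-169,-176,-183,-190,-197,-204,-211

steps = 6; useful = 129; efficiency = 129/192 = 43/64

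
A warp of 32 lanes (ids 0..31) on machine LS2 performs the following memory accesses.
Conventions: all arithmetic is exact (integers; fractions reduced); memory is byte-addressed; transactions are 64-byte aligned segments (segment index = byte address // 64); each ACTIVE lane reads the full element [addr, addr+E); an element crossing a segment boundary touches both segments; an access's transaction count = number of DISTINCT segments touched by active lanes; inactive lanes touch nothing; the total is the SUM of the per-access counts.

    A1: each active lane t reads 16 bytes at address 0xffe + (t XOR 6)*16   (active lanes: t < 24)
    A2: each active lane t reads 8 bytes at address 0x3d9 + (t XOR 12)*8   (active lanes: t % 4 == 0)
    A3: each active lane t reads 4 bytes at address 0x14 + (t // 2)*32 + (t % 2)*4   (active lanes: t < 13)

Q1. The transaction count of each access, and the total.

A1: 7 transactions
A2: 5 transactions
A3: 4 transactions

Answer: 7,5,4; total 16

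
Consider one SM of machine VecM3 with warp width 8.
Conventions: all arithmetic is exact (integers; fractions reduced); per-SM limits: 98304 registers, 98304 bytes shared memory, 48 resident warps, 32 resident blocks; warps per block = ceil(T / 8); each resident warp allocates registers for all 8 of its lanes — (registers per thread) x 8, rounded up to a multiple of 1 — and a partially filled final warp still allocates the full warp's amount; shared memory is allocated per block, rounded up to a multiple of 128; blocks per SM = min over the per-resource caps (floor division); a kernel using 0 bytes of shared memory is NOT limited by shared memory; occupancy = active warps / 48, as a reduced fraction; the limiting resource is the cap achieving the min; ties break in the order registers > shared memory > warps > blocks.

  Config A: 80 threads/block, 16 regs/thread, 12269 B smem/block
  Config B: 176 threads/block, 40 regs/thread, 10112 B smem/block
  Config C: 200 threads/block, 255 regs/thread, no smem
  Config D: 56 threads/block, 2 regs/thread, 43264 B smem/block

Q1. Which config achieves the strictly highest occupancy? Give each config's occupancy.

occupancies: A 5/6, B 11/12, C 25/48, D 7/24

Answer: B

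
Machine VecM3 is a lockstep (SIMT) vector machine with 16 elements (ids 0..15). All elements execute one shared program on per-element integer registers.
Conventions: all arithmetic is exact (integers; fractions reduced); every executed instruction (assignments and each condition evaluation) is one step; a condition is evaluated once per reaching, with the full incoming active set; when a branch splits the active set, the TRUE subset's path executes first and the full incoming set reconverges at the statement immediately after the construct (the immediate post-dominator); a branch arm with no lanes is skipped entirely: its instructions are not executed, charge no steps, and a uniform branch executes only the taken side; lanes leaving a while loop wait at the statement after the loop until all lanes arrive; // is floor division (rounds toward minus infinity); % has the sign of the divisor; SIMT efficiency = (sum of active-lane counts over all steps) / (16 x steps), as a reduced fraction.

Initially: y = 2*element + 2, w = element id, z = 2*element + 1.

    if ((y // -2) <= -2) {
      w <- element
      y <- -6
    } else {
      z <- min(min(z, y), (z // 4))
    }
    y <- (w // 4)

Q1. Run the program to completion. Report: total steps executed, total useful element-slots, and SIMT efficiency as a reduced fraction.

Answer: 5 steps, 63 useful, 63/80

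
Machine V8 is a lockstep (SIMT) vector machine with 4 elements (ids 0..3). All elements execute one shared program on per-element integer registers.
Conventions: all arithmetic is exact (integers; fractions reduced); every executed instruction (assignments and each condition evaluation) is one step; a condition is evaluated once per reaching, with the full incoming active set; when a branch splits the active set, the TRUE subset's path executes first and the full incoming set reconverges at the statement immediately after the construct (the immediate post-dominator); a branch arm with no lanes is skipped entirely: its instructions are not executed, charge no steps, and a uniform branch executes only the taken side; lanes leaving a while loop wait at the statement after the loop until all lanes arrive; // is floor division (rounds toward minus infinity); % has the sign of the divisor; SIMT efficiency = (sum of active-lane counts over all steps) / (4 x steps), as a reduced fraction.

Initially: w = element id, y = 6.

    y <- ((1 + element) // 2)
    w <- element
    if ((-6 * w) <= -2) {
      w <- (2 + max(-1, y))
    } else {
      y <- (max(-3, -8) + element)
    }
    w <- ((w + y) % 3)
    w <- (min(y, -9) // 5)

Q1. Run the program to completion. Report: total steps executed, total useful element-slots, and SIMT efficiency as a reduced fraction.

Answer: 7 steps, 24 useful, 6/7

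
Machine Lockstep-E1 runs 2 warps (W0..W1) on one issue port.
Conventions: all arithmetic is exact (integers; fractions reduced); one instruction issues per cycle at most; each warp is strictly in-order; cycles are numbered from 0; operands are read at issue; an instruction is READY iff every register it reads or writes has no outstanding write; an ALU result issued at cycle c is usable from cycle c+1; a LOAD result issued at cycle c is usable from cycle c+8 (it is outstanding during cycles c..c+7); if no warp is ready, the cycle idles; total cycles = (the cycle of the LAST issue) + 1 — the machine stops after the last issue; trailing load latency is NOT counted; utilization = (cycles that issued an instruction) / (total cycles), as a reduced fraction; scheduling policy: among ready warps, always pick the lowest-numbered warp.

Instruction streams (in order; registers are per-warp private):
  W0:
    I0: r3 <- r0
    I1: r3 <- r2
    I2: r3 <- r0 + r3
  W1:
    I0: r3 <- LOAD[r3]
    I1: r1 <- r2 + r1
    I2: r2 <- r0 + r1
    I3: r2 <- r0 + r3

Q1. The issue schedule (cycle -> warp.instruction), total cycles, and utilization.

cycle 0: W0.I0
cycle 1: W0.I1
cycle 2: W0.I2
cycle 3: W1.I0
cycle 4: W1.I1
cycle 5: W1.I2
cycle 6: idle
cycle 7: idle
cycle 8: idle
cycle 9: idle
cycle 10: idle
cycle 11: W1.I3

Answer: 12 cycles, utilization 7/12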